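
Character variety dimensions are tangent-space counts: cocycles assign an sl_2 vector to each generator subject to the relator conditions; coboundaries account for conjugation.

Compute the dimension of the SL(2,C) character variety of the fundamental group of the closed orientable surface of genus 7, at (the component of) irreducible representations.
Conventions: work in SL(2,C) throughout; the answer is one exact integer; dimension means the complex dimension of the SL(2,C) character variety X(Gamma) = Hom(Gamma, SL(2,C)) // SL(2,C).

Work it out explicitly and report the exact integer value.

36

Gamma = pi_1(Sigma_7) = < a_1, b_1, ..., a_7, b_7 | prod [a_i, b_i] > has 2g = 14 generators and 1 relator.
A cocycle assigns one sl_2 vector per generator subject to the relator condition d_2(z) = 0: dim of the unconstrained space is 3*2g = 42.
d_2 is surjective at irreducible rho (its cokernel H^2 is dual to H^0 = 0), so dim Z^1 = 42 - 3 = 39.
Coboundaries contribute dim B^1 = 3 (injective at irreducible rho).
Hence dim X = 39 - 3 = 36.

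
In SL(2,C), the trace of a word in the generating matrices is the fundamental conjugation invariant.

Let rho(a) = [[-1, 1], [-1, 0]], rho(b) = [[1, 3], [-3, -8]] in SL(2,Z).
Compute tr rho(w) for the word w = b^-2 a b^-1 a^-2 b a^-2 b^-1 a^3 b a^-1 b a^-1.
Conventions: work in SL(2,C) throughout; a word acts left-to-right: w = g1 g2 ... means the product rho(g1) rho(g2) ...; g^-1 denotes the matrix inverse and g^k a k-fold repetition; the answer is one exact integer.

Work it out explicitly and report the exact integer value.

rho(b^-1) = [[-8, -3], [3, 1]]
... * rho(b^-1) = [[-8, -3], [3, 1]]  ->  [[55, 21], [-21, -8]]
... * rho(a) = [[-1, 1], [-1, 0]]  ->  [[-76, 55], [29, -21]]
... * rho(b^-1) = [[-8, -3], [3, 1]]  ->  [[773, 283], [-295, -108]]
... * rho(a^-1) = [[0, -1], [1, -1]]  ->  [[283, -1056], [-108, 403]]
... * rho(a^-1) = [[0, -1], [1, -1]]  ->  [[-1056, 773], [403, -295]]
... * rho(b) = [[1, 3], [-3, -8]]  ->  [[-3375, -9352], [1288, 3569]]
... * rho(a^-1) = [[0, -1], [1, -1]]  ->  [[-9352, 12727], [3569, -4857]]
... * rho(a^-1) = [[0, -1], [1, -1]]  ->  [[12727, -3375], [-4857, 1288]]
... * rho(b^-1) = [[-8, -3], [3, 1]]  ->  [[-111941, -41556], [42720, 15859]]
... * rho(a) = [[-1, 1], [-1, 0]]  ->  [[153497, -111941], [-58579, 42720]]
... * rho(a) = [[-1, 1], [-1, 0]]  ->  [[-41556, 153497], [15859, -58579]]
... * rho(a) = [[-1, 1], [-1, 0]]  ->  [[-111941, -41556], [42720, 15859]]
... * rho(b) = [[1, 3], [-3, -8]]  ->  [[12727, -3375], [-4857, 1288]]
... * rho(a^-1) = [[0, -1], [1, -1]]  ->  [[-3375, -9352], [1288, 3569]]
... * rho(b) = [[1, 3], [-3, -8]]  ->  [[24681, 64691], [-9419, -24688]]
... * rho(a^-1) = [[0, -1], [1, -1]]  ->  [[64691, -89372], [-24688, 34107]]
tr = 64691 + 34107 = 98798

98798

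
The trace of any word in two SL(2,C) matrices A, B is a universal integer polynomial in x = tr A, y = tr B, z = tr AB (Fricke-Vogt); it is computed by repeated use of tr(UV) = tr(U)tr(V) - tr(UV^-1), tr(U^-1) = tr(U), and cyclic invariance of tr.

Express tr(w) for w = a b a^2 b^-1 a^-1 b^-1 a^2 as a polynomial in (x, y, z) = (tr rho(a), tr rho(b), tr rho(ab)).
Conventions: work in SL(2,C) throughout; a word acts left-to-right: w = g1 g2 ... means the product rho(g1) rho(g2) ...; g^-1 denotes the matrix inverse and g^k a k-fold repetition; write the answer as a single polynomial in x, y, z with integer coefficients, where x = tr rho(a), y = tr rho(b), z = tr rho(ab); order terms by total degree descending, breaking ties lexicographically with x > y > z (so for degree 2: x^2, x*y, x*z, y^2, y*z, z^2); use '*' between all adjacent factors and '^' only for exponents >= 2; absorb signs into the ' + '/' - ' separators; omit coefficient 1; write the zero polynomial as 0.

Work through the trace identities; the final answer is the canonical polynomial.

use: tr(b a^2) = tr(a) tr(b a) - tr(b)  (reduce the a square) = x*z - y
apply: tr(a^2 b a) = tr(a) tr(b a^2) - tr(b a)  (reduce the a square) = x^2*z - x*y - z
tr(a^2 b a^2) = tr(a) tr(a^2 b a) - tr(a^2 b)  (reduce the a square) = x^3*z - x^2*y - 2*x*z + y
use: tr(a^3 b a^2) = tr(a) tr(a^2 b a^2) - tr(a^2 b a)  (reduce the a square) = x^4*z - x^3*y - 3*x^2*z + 2*x*y + z
use: tr(b a b a) = tr(b a) tr(b a) - tr(1)  (split on b) = z^2 - 2
tr(b a b) = tr(b) tr(a b) - tr(a)  (reduce the b square) = y*z - x
tr(a b a b a) = tr(a) tr(b a b a) - tr(b a b)  (reduce the a square) = x*z^2 - y*z - x
apply: tr(b a^3 b a) = tr(a) tr(a b a b a) - tr(a b a b)  (reduce the a square) = x^2*z^2 - x*y*z - x^2 - z^2 + 2
apply: tr(a^2) = tr(a) tr(a) - tr(1)  (reduce the a square) = x^2 - 2
use: tr(a^3) = tr(a) tr(a^2) - tr(a)  (reduce the a square) = x^3 - 3*x
tr(b a^3 b) = tr(b) tr(a^3 b) - tr(a^3)  (reduce the b square) = x^2*y*z - x^3 - x*y^2 - y*z + 3*x
use: tr(a^3 b a^2 b) = tr(a) tr(b a^3 b a) - tr(b a^3 b)  (reduce the a square) = x^3*z^2 - 2*x^2*y*z + x*y^2 - x*z^2 + y*z - x
use: tr(b^-1 a^3 b a^2) = tr(a^3 b a^2) tr(b) - tr(a^3 b a^2 b)  (eliminate b^-1) = x^4*y*z - x^3*y^2 - x^3*z^2 - x^2*y*z + x*y^2 + x*z^2 + x
use: tr(b^-1 a^3 b a^2 b^-1) = tr(b^-1 a^3 b a^2) tr(b) - tr(b^-1 a^3 b a^2 b)  (eliminate b^-1) = x^4*y^2*z - x^3*y^3 - x^3*y*z^2 - x^4*z - x^2*y^2*z + x^3*y + x*y^3 + x*y*z^2 + 3*x^2*z - x*y - z
tr(a^3 b a^3) = tr(a) tr(a b a^4) - tr(a b a^3)  (reduce the a square) = x^5*z - x^4*y - 4*x^3*z + 3*x^2*y + 3*x*z - y
apply: tr(a^3 b a^3 b) = tr(a) tr(a b a^3 b a) - tr(a b a^3 b)  (reduce the a square) = x^4*z^2 - 2*x^3*y*z + x^2*y^2 - 2*x^2*z^2 + 2*x*y*z + z^2 - 2
tr(a b^-1 a^3 b a^2) = tr(a^3 b a^3) tr(b) - tr(a^3 b a^3 b)  (eliminate b^-1) = x^5*y*z - x^4*y^2 - x^4*z^2 - 2*x^3*y*z + 2*x^2*y^2 + 2*x^2*z^2 + x*y*z - y^2 - z^2 + 2
tr(b a^4 b a) = tr(a) tr(b a b a^3) - tr(b a b a^2)  (reduce the a square) = x^3*z^2 - x^2*y*z - x^3 - 2*x*z^2 + y*z + 3*x
apply: tr(b^2) = tr(b) tr(b) - tr(1)  (reduce the b square) = y^2 - 2
apply: tr(a^2 b^2) = tr(a) tr(b^2 a) - tr(b^2)  (reduce the a square) = x*y*z - x^2 - y^2 + 2
tr(b a^4 b) = tr(a) tr(a^2 b^2 a) - tr(a^2 b^2)  (reduce the a square) = x^3*y*z - x^4 - x^2*y^2 - 2*x*y*z + 4*x^2 + y^2 - 2
apply: tr(a^3 b a^2 b a) = tr(a) tr(b a^4 b a) - tr(b a^4 b)  (reduce the a square) = x^4*z^2 - 2*x^3*y*z + x^2*y^2 - 2*x^2*z^2 + 3*x*y*z - x^2 - y^2 + 2
use: tr(b a b a b a) = tr(b a b a) tr(b a) - tr(a b)  (split on b) = z^3 - 3*z
use: tr(b a b a b) = tr(b) tr(a b a b) - tr(a b a)  (reduce the b square) = y*z^2 - x*z - y
use: tr(b a b a^2 b a) = tr(a) tr(b a b a b a) - tr(b a b a b)  (reduce the a square) = x*z^3 - y*z^2 - 2*x*z + y
use: tr(b^2 a b) = tr(b) tr(b a b) - tr(b a)  (reduce the b square) = y^2*z - x*y - z
tr(b a b a^2 b) = tr(a) tr(b^2 a b a) - tr(b^2 a b)  (reduce the a square) = x*y*z^2 - x^2*z - y^2*z + z
apply: tr(a b a^2 b a b a) = tr(a) tr(b a b a^2 b a) - tr(b a b a^2 b)  (reduce the a square) = x^2*z^3 - 2*x*y*z^2 - x^2*z + y^2*z + x*y - z
apply: tr(a^3 b a^2 b a b) = tr(a) tr(a b a^2 b a b a) - tr(a b a^2 b a b)  (reduce the a square) = x^3*z^3 - 2*x^2*y*z^2 - x^3*z + x*y^2*z - x*z^3 + x^2*y + y*z^2 + x*z - y
apply: tr(a b^-1 a^3 b a^2 b) = tr(a^3 b a^2 b a) tr(b) - tr(a^3 b a^2 b a b)  (eliminate b^-1) = x^4*y*z^2 - 2*x^3*y^2*z - x^3*z^3 + x^2*y^3 + x^3*z + 2*x*y^2*z + x*z^3 - 2*x^2*y - y^3 - y*z^2 - x*z + 3*y
tr(b^-1 a^3 b a^2 b^-1 a) = tr(a b^-1 a^3 b a^2) tr(b) - tr(a b^-1 a^3 b a^2 b)  (eliminate b^-1) = x^5*y^2*z - x^4*y^3 - 2*x^4*y*z^2 + x^3*z^3 + x^2*y^3 + 2*x^2*y*z^2 - x^3*z - x*y^2*z - x*z^3 + 2*x^2*y + x*z - y
tr(a b a^2 b^-1 a^-1 b^-1 a^2) = tr(b^-1 a^3 b a^2 b^-1) tr(a) - tr(b^-1 a^3 b a^2 b^-1 a)  (eliminate a^-1) = x^4*y*z^2 - x^5*z - x^3*y^2*z - x^3*z^3 + x^4*y - x^2*y*z^2 + 4*x^3*z + x*y^2*z + x*z^3 - 3*x^2*y - 2*x*z + y

x^4*y*z^2 - x^5*z - x^3*y^2*z - x^3*z^3 + x^4*y - x^2*y*z^2 + 4*x^3*z + x*y^2*z + x*z^3 - 3*x^2*y - 2*x*z + y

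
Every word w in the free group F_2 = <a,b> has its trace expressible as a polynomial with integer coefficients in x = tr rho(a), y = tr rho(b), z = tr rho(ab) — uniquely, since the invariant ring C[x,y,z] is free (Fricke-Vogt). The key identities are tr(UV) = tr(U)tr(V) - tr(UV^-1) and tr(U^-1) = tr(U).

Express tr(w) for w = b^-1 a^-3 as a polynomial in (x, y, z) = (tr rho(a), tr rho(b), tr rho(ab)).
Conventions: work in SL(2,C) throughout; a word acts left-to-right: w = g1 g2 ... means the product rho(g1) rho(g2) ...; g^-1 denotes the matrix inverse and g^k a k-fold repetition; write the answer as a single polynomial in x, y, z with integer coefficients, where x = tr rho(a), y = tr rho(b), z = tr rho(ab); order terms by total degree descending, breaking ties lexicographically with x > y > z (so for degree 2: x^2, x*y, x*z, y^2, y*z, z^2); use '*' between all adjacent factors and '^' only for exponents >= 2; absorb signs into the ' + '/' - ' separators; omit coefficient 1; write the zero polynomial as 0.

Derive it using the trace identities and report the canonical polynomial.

next, trace(b^-1) = trace(b) = y
next, trace(b^-1 a) = trace(a) trace(b) - trace(a b) = x*y - z
and trace(b^-1 a^-1) = trace(b^-1) trace(a) - trace(b^-1 a) = z
next, trace(a^-1 b^-1 a^-1) = trace(b^-1 a^-1) trace(a) - trace(b^-1) = x*z - y
trace(b^-1 a^-3) = trace(a^-1 b^-1 a^-1) trace(a) - trace(a^-1 b^-1) = x^2*z - x*y - z

x^2*z - x*y - z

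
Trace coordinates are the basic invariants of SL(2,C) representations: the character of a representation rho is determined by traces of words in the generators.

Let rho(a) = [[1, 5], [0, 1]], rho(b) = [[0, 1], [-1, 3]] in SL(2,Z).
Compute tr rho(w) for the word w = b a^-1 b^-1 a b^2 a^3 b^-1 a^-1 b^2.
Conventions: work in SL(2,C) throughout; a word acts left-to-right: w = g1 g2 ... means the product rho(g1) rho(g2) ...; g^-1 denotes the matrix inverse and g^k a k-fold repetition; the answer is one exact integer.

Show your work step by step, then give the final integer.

rho(b) = [[0, 1], [-1, 3]]
... * rho(a^-1) = [[1, -5], [0, 1]]  ->  [[0, 1], [-1, 8]]
... * rho(b^-1) = [[3, -1], [1, 0]]  ->  [[1, 0], [5, 1]]
... * rho(a) = [[1, 5], [0, 1]]  ->  [[1, 5], [5, 26]]
... * rho(b) = [[0, 1], [-1, 3]]  ->  [[-5, 16], [-26, 83]]
... * rho(b) = [[0, 1], [-1, 3]]  ->  [[-16, 43], [-83, 223]]
... * rho(a) = [[1, 5], [0, 1]]  ->  [[-16, -37], [-83, -192]]
... * rho(a) = [[1, 5], [0, 1]]  ->  [[-16, -117], [-83, -607]]
... * rho(a) = [[1, 5], [0, 1]]  ->  [[-16, -197], [-83, -1022]]
... * rho(b^-1) = [[3, -1], [1, 0]]  ->  [[-245, 16], [-1271, 83]]
... * rho(a^-1) = [[1, -5], [0, 1]]  ->  [[-245, 1241], [-1271, 6438]]
... * rho(b) = [[0, 1], [-1, 3]]  ->  [[-1241, 3478], [-6438, 18043]]
... * rho(b) = [[0, 1], [-1, 3]]  ->  [[-3478, 9193], [-18043, 47691]]
tr = -3478 + 47691 = 44213

44213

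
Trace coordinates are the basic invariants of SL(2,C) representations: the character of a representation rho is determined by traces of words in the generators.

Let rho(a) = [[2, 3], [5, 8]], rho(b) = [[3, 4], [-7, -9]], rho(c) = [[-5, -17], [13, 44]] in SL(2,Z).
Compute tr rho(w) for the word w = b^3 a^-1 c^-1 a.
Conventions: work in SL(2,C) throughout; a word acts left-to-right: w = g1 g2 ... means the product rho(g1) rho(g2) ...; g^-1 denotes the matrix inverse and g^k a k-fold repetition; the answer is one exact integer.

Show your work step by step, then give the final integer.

rho(b) = [[3, 4], [-7, -9]]
... * rho(b) = [[3, 4], [-7, -9]]  ->  [[-19, -24], [42, 53]]
... * rho(b) = [[3, 4], [-7, -9]]  ->  [[111, 140], [-245, -309]]
... * rho(a^-1) = [[8, -3], [-5, 2]]  ->  [[188, -53], [-415, 117]]
... * rho(c^-1) = [[44, 17], [-13, -5]]  ->  [[8961, 3461], [-19781, -7640]]
... * rho(a) = [[2, 3], [5, 8]]  ->  [[35227, 54571], [-77762, -120463]]
tr = 35227 + -120463 = -85236

-85236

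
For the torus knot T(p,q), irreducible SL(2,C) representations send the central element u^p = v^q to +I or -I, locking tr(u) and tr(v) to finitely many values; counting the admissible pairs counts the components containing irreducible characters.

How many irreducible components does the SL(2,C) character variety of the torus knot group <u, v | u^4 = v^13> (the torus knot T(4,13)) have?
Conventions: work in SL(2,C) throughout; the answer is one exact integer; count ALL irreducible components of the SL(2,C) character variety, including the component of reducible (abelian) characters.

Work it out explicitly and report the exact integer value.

Gamma = < u, v | u^4 = v^13 > (torus knot T(4,13)); the central element u^4 = v^13 acts as +I or -I in any irreducible SL(2,C) representation.
So on each irreducible component the traces are pinned: tr(u) = 2*cos(pi*alpha/4) with 1 <= alpha <= 3, tr(v) = 2*cos(pi*beta/13) with 1 <= beta <= 12.
u^4 = (-1)^alpha I and v^13 = (-1)^beta I must agree, so alpha and beta have equal parity.
Counting: 2 odd alphas x 6 odd betas + 1 even alphas x 6 even betas = 12 + 6 = 18.
components with irreducible characters: 18; plus the single component of reducible (abelian) characters: total 19.

19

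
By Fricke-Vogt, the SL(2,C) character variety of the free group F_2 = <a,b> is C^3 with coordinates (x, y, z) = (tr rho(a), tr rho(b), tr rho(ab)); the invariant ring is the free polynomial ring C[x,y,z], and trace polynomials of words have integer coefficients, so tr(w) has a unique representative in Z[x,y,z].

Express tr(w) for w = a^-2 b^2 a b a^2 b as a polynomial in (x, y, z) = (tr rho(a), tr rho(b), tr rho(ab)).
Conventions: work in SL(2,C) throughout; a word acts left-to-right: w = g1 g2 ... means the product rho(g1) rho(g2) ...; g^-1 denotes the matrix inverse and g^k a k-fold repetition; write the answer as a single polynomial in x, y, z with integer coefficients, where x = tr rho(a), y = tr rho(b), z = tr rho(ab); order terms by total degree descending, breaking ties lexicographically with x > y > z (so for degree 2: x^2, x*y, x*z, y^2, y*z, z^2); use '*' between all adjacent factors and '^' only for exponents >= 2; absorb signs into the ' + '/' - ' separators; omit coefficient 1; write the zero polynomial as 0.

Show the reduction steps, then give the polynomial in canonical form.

reduce: tr(b a b a) = tr(b a) * tr(b a) - tr(1)   [split at repeated b] = z^2 - 2
reduce: tr(b a b) = tr(b) * tr(a b) - tr(a) = y*z - x
reduce: tr(a b a^2 b) = tr(a) * tr(b a b a) - tr(b a b) = x*z^2 - y*z - x
tr(b a^2) = tr(a) * tr(b a) - tr(b) = x*z - y
tr(a b a^2) = tr(a) * tr(b a^2) - tr(b a) = x^2*z - x*y - z
tr(a b a^2 b^2) = tr(b) * tr(a b a^2 b) - tr(a b a^2) = x*y*z^2 - x^2*z - y^2*z + z
reduce: tr(b^2 a b a^2 b) = tr(b) * tr(a b a^2 b^2) - tr(a b a^2 b) = x*y^2*z^2 - x^2*y*z - y^3*z - x*z^2 + 2*y*z + x
reduce: tr(a b a b a b) = tr(a b) * tr(a b a b) - tr(a^-1 b^-1)   [split at repeated a] = z^3 - 3*z
so tr(b a b^2 a b a) = tr(b) * tr(a b a b a b) - tr(a b a b a) = y*z^3 - x*z^2 - 2*y*z + x
tr(a b^2 a b) = tr(b) * tr(a b a b) - tr(a b a) = y*z^2 - x*z - y
so tr(a^2) = tr(a) * tr(a) - tr(1) = x^2 - 2
so tr(a b^2 a) = tr(b) * tr(a^2 b) - tr(a^2) = x*y*z - x^2 - y^2 + 2
tr(b a b^2 a b) = tr(b) * tr(a b^2 a b) - tr(a b^2 a) = y^2*z^2 - 2*x*y*z + x^2 - 2
tr(b^2 a b a^2 b a) = tr(a) * tr(b a b^2 a b a) - tr(b a b^2 a b) = x*y*z^3 - x^2*z^2 - y^2*z^2 + 2
reduce: tr(a^-1 b^2 a b a^2 b) = tr(b^2 a b a^2 b) * tr(a) - tr(b^2 a b a^2 b a) = x^2*y^2*z^2 - x^3*y*z - x*y^3*z - x*y*z^3 + y^2*z^2 + 2*x*y*z + x^2 - 2
so tr(a^-2 b^2 a b a^2 b) = tr(a^-1 b^2 a b a^2 b) * tr(a) - tr(a^-1 b^2 a b a^2 b a) = x^3*y^2*z^2 - x^4*y*z - x^2*y^3*z - x^2*y*z^3 + 3*x^2*y*z + y^3*z + x^3 + x*z^2 - 2*y*z - 3*x

x^3*y^2*z^2 - x^4*y*z - x^2*y^3*z - x^2*y*z^3 + 3*x^2*y*z + y^3*z + x^3 + x*z^2 - 2*y*z - 3*x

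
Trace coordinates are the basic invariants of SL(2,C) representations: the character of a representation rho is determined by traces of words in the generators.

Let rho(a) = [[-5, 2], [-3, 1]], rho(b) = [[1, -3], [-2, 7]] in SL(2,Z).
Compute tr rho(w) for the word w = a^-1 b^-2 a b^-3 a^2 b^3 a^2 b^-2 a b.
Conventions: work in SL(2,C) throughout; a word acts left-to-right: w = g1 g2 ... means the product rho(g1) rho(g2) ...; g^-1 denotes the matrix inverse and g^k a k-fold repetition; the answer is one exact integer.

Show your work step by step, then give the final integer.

rho(a^-1) = [[1, -2], [3, -5]]
... * rho(b^-1) = [[7, 3], [2, 1]]  ->  [[3, 1], [11, 4]]
... * rho(b^-1) = [[7, 3], [2, 1]]  ->  [[23, 10], [85, 37]]
... * rho(a) = [[-5, 2], [-3, 1]]  ->  [[-145, 56], [-536, 207]]
... * rho(b^-1) = [[7, 3], [2, 1]]  ->  [[-903, -379], [-3338, -1401]]
... * rho(b^-1) = [[7, 3], [2, 1]]  ->  [[-7079, -3088], [-26168, -11415]]
... * rho(b^-1) = [[7, 3], [2, 1]]  ->  [[-55729, -24325], [-206006, -89919]]
... * rho(a) = [[-5, 2], [-3, 1]]  ->  [[351620, -135783], [1299787, -501931]]
... * rho(a) = [[-5, 2], [-3, 1]]  ->  [[-1350751, 567457], [-4993142, 2097643]]
... * rho(b) = [[1, -3], [-2, 7]]  ->  [[-2485665, 8024452], [-9188428, 29662927]]
... * rho(b) = [[1, -3], [-2, 7]]  ->  [[-18534569, 63628159], [-68514282, 235205773]]
... * rho(b) = [[1, -3], [-2, 7]]  ->  [[-145790887, 501000820], [-538925828, 1851983257]]
... * rho(a) = [[-5, 2], [-3, 1]]  ->  [[-774048025, 209419046], [-2861320631, 774131601]]
... * rho(a) = [[-5, 2], [-3, 1]]  ->  [[3241982987, -1338677004], [11984208352, -4948509661]]
... * rho(b^-1) = [[7, 3], [2, 1]]  ->  [[20016526901, 8387271957], [73992439142, 31004115395]]
... * rho(b^-1) = [[7, 3], [2, 1]]  ->  [[156890232221, 68436852660], [579955304784, 252981432821]]
... * rho(a) = [[-5, 2], [-3, 1]]  ->  [[-989761719085, 382217317102], [-3658720822383, 1412892042389]]
... * rho(b) = [[1, -3], [-2, 7]]  ->  [[-1754196353289, 5644806376969], [-6484504907161, 20866406763872]]
tr = -1754196353289 + 20866406763872 = 19112210410583

19112210410583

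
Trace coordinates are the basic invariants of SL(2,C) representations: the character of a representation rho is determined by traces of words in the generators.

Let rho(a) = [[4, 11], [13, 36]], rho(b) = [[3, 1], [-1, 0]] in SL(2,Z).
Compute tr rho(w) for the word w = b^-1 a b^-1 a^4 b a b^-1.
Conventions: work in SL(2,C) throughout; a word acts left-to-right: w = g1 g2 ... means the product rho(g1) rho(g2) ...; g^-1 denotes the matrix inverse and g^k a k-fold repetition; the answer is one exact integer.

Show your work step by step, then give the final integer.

rho(b^-1) = [[0, -1], [1, 3]]
... * rho(a) = [[4, 11], [13, 36]]  ->  [[-13, -36], [43, 119]]
... * rho(b^-1) = [[0, -1], [1, 3]]  ->  [[-36, -95], [119, 314]]
... * rho(a) = [[4, 11], [13, 36]]  ->  [[-1379, -3816], [4558, 12613]]
... * rho(a) = [[4, 11], [13, 36]]  ->  [[-55124, -152545], [182201, 504206]]
... * rho(a) = [[4, 11], [13, 36]]  ->  [[-2203581, -6097984], [7283482, 20155627]]
... * rho(a) = [[4, 11], [13, 36]]  ->  [[-88088116, -243766815], [291157079, 805720874]]
... * rho(b) = [[3, 1], [-1, 0]]  ->  [[-20497533, -88088116], [67750363, 291157079]]
... * rho(a) = [[4, 11], [13, 36]]  ->  [[-1227135640, -3396645039], [4056043479, 11226908837]]
... * rho(b^-1) = [[0, -1], [1, 3]]  ->  [[-3396645039, -8962799477], [11226908837, 29624683032]]
tr = -3396645039 + 29624683032 = 26228037993

26228037993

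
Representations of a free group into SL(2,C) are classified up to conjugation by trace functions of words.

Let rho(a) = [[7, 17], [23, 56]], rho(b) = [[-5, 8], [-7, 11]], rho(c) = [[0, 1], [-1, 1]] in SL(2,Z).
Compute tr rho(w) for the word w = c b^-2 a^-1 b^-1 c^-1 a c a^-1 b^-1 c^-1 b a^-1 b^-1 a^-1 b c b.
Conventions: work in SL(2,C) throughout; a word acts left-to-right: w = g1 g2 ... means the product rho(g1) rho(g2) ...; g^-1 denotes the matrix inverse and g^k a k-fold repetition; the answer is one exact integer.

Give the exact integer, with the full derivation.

rho(c) = [[0, 1], [-1, 1]]
... * rho(b^-1) = [[11, -8], [7, -5]]  ->  [[7, -5], [-4, 3]]
... * rho(b^-1) = [[11, -8], [7, -5]]  ->  [[42, -31], [-23, 17]]
... * rho(a^-1) = [[56, -17], [-23, 7]]  ->  [[3065, -931], [-1679, 510]]
... * rho(b^-1) = [[11, -8], [7, -5]]  ->  [[27198, -19865], [-14899, 10882]]
... * rho(c^-1) = [[1, -1], [1, 0]]  ->  [[7333, -27198], [-4017, 14899]]
... * rho(a) = [[7, 17], [23, 56]]  ->  [[-574223, -1398427], [314558, 766055]]
... * rho(c) = [[0, 1], [-1, 1]]  ->  [[1398427, -1972650], [-766055, 1080613]]
... * rho(a^-1) = [[56, -17], [-23, 7]]  ->  [[123682862, -37581809], [-67753179, 20587226]]
... * rho(b^-1) = [[11, -8], [7, -5]]  ->  [[1097438819, -801553851], [-601174387, 439089302]]
... * rho(c^-1) = [[1, -1], [1, 0]]  ->  [[295884968, -1097438819], [-162085085, 601174387]]
... * rho(b) = [[-5, 8], [-7, 11]]  ->  [[6202646893, -9704747265], [-3397795284, 5316237577]]
... * rho(a^-1) = [[56, -17], [-23, 7]]  ->  [[570557413103, -173378228036], [-312550000175, 94976182867]]
... * rho(b^-1) = [[11, -8], [7, -5]]  ->  [[5062483947881, -3697568164644], [-2773216721856, 2025519087065]]
... * rho(a^-1) = [[56, -17], [-23, 7]]  ->  [[368543168868148, -111945204266485], [-201887075426431, 61323317881007]]
... * rho(b) = [[-5, 8], [-7, 11]]  ->  [[-1059099414475345, 1716948104013849], [580172151965106, -940540106720371]]
... * rho(c) = [[0, 1], [-1, 1]]  ->  [[-1716948104013849, 657848689538504], [940540106720371, -360367954755265]]
... * rho(b) = [[-5, 8], [-7, 11]]  ->  [[3979799693299717, -6499249247187248], [-2180124850315000, 3560273351455053]]
tr = 3979799693299717 + 3560273351455053 = 7540073044754770

7540073044754770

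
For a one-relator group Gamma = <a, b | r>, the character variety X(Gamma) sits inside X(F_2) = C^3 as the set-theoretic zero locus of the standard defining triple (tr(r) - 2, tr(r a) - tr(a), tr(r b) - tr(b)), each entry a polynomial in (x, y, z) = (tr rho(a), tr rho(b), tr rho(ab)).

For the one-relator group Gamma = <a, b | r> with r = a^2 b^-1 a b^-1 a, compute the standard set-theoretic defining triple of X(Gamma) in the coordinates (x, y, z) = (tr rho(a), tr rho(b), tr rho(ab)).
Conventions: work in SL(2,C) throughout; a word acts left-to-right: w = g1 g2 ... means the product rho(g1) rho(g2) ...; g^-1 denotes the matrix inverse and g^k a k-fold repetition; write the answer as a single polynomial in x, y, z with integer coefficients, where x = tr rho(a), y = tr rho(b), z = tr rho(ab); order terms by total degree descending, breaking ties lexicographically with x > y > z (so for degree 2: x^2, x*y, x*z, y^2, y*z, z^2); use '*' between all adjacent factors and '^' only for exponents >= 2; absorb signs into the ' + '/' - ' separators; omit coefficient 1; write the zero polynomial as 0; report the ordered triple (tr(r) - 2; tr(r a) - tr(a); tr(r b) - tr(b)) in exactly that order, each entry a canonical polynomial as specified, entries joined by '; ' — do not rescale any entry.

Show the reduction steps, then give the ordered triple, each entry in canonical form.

x^4*y^2 - 2*x^3*y*z - 2*x^2*y^2 + x^2*z^2 + 3*x*y*z - x^2 - z^2; x^5*y^2 - 2*x^4*y*z - 3*x^3*y^2 + x^3*z^2 + 5*x^2*y*z - x^3 + x*y^2 - 2*x*z^2 - y*z + 2*x; x^3*y^2*z - x^2*y^3 - 2*x^2*y*z^2 + x*y^2*z + x*z^3 + x^2*y - 2*x*z

next, tr(a^2) = tr(a)*tr(a) - tr(1) = x^2 - 2
next, tr(a^3) = tr(a)*tr(a^2) - tr(a) = x^3 - 3*x
tr(a^4) = tr(a)*tr(a^3) - tr(a^2) = x^4 - 4*x^2 + 2
and tr(a b a) = tr(a)*tr(b a) - tr(b) = x*z - y
tr(a b a^2) = tr(a)*tr(a b a) - tr(a b) = x^2*z - x*y - z
and tr(a^4 b) = tr(a)*tr(a b a^2) - tr(a b a) = x^3*z - x^2*y - 2*x*z + y
tr(a^3 b^-1 a) = tr(a^4)*tr(b) - tr(a^4 b) = x^4*y - x^3*z - 3*x^2*y + 2*x*z + y
tr(b a b a) = tr(a b)*tr(a b) - tr(1)   [split at repeated a] = z^2 - 2
and tr(b a b) = tr(b)*tr(a b) - tr(a) = y*z - x
next, tr(b a b a^2) = tr(a)*tr(b a b a) - tr(b a b) = x*z^2 - y*z - x
tr(a b a^3 b) = tr(a)*tr(b a b a^2) - tr(b a b a) = x^2*z^2 - x*y*z - x^2 - z^2 + 2
tr(a^3 b^-1 a b) = tr(a b a^3)*tr(b) - tr(a b a^3 b) = x^3*y*z - x^2*y^2 - x^2*z^2 - x*y*z + x^2 + y^2 + z^2 - 2
tr(a^2 b^-1 a b^-1 a) = tr(a^3 b^-1 a)*tr(b) - tr(a^3 b^-1 a b) = x^4*y^2 - 2*x^3*y*z - 2*x^2*y^2 + x^2*z^2 + 3*x*y*z - x^2 - z^2 + 2
and tr(a^5) = tr(a)*tr(a^4) - tr(a^3) = x^5 - 5*x^3 + 5*x
and tr(a^5 b) = tr(a)*tr(a^3 b a) - tr(a^3 b) = x^4*z - x^3*y - 3*x^2*z + 2*x*y + z
tr(a^4 b^-1 a) = tr(a^5)*tr(b) - tr(a^5 b) = x^5*y - x^4*z - 4*x^3*y + 3*x^2*z + 3*x*y - z
next, tr(a b a^4 b) = tr(a)*tr(a b a b a^2) - tr(a b a b a) = x^3*z^2 - x^2*y*z - x^3 - 2*x*z^2 + y*z + 3*x
tr(a^4 b^-1 a b) = tr(a b a^4)*tr(b) - tr(a b a^4 b) = x^4*y*z - x^3*y^2 - x^3*z^2 - 2*x^2*y*z + x^3 + 2*x*y^2 + 2*x*z^2 - 3*x
tr(a^2 b^-1 a b^-1 a^2) = tr(a^4 b^-1 a)*tr(b) - tr(a^4 b^-1 a b) = x^5*y^2 - 2*x^4*y*z - 3*x^3*y^2 + x^3*z^2 + 5*x^2*y*z - x^3 + x*y^2 - 2*x*z^2 - y*z + 3*x
tr(b^2) = tr(b)*tr(b) - tr(1)  (reduce the b square) = y^2 - 2
tr(b a^2 b) = tr(a)*tr(b^2 a) - tr(b^2)  (reduce the a square) = x*y*z - x^2 - y^2 + 2
next, tr(a^2 b a^2 b) = tr(a)*tr(b a^2 b a) - tr(b a^2 b)  (reduce the a square) = x^2*z^2 - 2*x*y*z + y^2 - 2
tr(a b a^2 b^-1 a) = tr(a^2 b a^2)*tr(b) - tr(a^2 b a^2 b)  (eliminate b^-1) = x^3*y*z - x^2*y^2 - x^2*z^2 + 2
and tr(b a b a b a) = tr(b a b a)*tr(b a) - tr(a b)  (split on b) = z^3 - 3*z
tr(b a b a b) = tr(b)*tr(a b a b) - tr(a b a)  (reduce the b square) = y*z^2 - x*z - y
next, tr(a b a b a^2 b) = tr(a)*tr(b a b a b a) - tr(b a b a b)  (reduce the a square) = x*z^3 - y*z^2 - 2*x*z + y
tr(a b a^2 b^-1 a b) = tr(a b a b a^2)*tr(b) - tr(a b a b a^2 b)  (eliminate b^-1) = x^2*y*z^2 - x*y^2*z - x*z^3 - x^2*y + 2*x*z + y
tr(a^2 b^-1 a b^-1 a b) = tr(a b a^2 b^-1 a)*tr(b) - tr(a b a^2 b^-1 a b)  (eliminate b^-1) = x^3*y^2*z - x^2*y^3 - 2*x^2*y*z^2 + x*y^2*z + x*z^3 + x^2*y - 2*x*z + y
assemble the triple (tr(r) - 2; tr(r a) - x; tr(r b) - y)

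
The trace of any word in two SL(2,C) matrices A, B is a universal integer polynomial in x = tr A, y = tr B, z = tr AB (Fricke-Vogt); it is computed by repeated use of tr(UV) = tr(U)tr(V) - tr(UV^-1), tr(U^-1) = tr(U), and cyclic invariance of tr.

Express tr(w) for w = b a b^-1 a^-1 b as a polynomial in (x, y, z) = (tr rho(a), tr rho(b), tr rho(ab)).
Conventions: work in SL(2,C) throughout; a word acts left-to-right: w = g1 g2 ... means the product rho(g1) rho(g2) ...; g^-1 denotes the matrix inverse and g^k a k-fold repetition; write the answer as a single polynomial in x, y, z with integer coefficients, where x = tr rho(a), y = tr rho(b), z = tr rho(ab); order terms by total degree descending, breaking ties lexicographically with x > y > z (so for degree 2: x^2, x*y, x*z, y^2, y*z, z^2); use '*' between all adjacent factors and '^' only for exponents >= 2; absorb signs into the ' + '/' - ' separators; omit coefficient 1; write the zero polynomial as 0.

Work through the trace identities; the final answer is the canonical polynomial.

-x*y^2*z + x^2*y + y^3 + y*z^2 - 3*y

and tr(a^2 b) = tr(a) tr(b a) - tr(b)  (reduce the a square) = x*z - y
next, tr(a^2) = tr(a) tr(a) - tr(1)  (reduce the a square) = x^2 - 2
next, tr(a b^2 a) = tr(b) tr(a^2 b) - tr(a^2)  (reduce the b square) = x*y*z - x^2 - y^2 + 2
and tr(a b a b) = tr(b a) tr(b a) - tr(1)  (split on b) = z^2 - 2
tr(a b^2 a b) = tr(b) tr(a b a b) - tr(a b a)  (reduce the b square) = y*z^2 - x*z - y
next, tr(b^2 a b^-1 a) = tr(a b^2 a) tr(b) - tr(a b^2 a b)  (eliminate b^-1) = x*y^2*z - x^2*y - y^3 - y*z^2 + x*z + 3*y
next, tr(b a b^-1 a^-1 b) = tr(b^2 a b^-1) tr(a) - tr(b^2 a b^-1 a)  (eliminate a^-1) = -x*y^2*z + x^2*y + y^3 + y*z^2 - 3*y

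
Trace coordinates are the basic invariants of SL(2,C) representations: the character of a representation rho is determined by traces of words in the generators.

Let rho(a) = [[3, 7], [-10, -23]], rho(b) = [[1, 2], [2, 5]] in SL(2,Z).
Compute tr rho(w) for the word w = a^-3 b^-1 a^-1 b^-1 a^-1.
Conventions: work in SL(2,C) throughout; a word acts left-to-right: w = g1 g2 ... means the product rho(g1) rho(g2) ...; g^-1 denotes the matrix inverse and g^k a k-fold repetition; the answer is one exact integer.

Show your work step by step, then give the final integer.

rho(a^-1) = [[-23, -7], [10, 3]]
... * rho(a^-1) = [[-23, -7], [10, 3]]  ->  [[459, 140], [-200, -61]]
... * rho(a^-1) = [[-23, -7], [10, 3]]  ->  [[-9157, -2793], [3990, 1217]]
... * rho(b^-1) = [[5, -2], [-2, 1]]  ->  [[-40199, 15521], [17516, -6763]]
... * rho(a^-1) = [[-23, -7], [10, 3]]  ->  [[1079787, 327956], [-470498, -142901]]
... * rho(b^-1) = [[5, -2], [-2, 1]]  ->  [[4743023, -1831618], [-2066688, 798095]]
... * rho(a^-1) = [[-23, -7], [10, 3]]  ->  [[-127405709, -38696015], [55514774, 16861101]]
tr = -127405709 + 16861101 = -110544608

-110544608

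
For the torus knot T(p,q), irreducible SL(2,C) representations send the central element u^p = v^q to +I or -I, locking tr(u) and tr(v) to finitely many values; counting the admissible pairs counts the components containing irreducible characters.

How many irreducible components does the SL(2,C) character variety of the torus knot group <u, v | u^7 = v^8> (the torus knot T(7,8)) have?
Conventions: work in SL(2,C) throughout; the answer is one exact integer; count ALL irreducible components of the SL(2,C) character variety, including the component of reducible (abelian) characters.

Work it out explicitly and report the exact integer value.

Gamma = < u, v | u^7 = v^8 > (torus knot T(7,8)); the central element u^7 = v^8 acts as +I or -I in any irreducible SL(2,C) representation.
On an irreducible component, tr(u) is locked at 2*cos(pi*alpha/7) for some alpha in 1..6, and tr(v) at 2*cos(pi*beta/8) for some beta in 1..7.
u^7 = (-1)^alpha I and v^8 = (-1)^beta I must agree, so alpha and beta have equal parity.
Enumerate parity-matched pairs: 3*4 odd-odd plus 3*3 even-even gives 21.
Total: 21 irreducible-character components + 1 reducible (abelian) component = 22.

22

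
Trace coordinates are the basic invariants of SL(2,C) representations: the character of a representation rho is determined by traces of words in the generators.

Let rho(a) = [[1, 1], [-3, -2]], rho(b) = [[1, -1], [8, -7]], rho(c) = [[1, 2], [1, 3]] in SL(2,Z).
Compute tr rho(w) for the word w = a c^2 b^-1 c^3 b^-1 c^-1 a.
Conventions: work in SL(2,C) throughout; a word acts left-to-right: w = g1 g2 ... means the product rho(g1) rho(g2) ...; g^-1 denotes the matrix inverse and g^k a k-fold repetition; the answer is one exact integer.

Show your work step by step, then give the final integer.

-439746

rho(a) = [[1, 1], [-3, -2]]
... * rho(c) = [[1, 2], [1, 3]]  ->  [[2, 5], [-5, -12]]
... * rho(c) = [[1, 2], [1, 3]]  ->  [[7, 19], [-17, -46]]
... * rho(b^-1) = [[-7, 1], [-8, 1]]  ->  [[-201, 26], [487, -63]]
... * rho(c) = [[1, 2], [1, 3]]  ->  [[-175, -324], [424, 785]]
... * rho(c) = [[1, 2], [1, 3]]  ->  [[-499, -1322], [1209, 3203]]
... * rho(c) = [[1, 2], [1, 3]]  ->  [[-1821, -4964], [4412, 12027]]
... * rho(b^-1) = [[-7, 1], [-8, 1]]  ->  [[52459, -6785], [-127100, 16439]]
... * rho(c^-1) = [[3, -2], [-1, 1]]  ->  [[164162, -111703], [-397739, 270639]]
... * rho(a) = [[1, 1], [-3, -2]]  ->  [[499271, 387568], [-1209656, -939017]]
tr = 499271 + -939017 = -439746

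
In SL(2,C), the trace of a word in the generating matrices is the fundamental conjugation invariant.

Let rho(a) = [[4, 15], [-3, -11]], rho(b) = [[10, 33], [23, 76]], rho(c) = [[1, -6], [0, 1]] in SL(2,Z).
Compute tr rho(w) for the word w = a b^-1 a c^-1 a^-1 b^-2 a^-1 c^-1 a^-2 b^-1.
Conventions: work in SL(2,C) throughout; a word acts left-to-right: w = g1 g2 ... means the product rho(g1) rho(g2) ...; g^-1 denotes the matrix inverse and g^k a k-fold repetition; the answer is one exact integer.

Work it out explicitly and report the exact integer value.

-843782201185

rho(a) = [[4, 15], [-3, -11]]
... * rho(b^-1) = [[76, -33], [-23, 10]]  ->  [[-41, 18], [25, -11]]
... * rho(a) = [[4, 15], [-3, -11]]  ->  [[-218, -813], [133, 496]]
... * rho(c^-1) = [[1, 6], [0, 1]]  ->  [[-218, -2121], [133, 1294]]
... * rho(a^-1) = [[-11, -15], [3, 4]]  ->  [[-3965, -5214], [2419, 3181]]
... * rho(b^-1) = [[76, -33], [-23, 10]]  ->  [[-181418, 78705], [110681, -48017]]
... * rho(b^-1) = [[76, -33], [-23, 10]]  ->  [[-15597983, 6773844], [9516147, -4132643]]
... * rho(a^-1) = [[-11, -15], [3, 4]]  ->  [[191899345, 261065121], [-117075546, -159272777]]
... * rho(c^-1) = [[1, 6], [0, 1]]  ->  [[191899345, 1412461191], [-117075546, -861726053]]
... * rho(a^-1) = [[-11, -15], [3, 4]]  ->  [[2126490778, 2771354589], [-1297347153, -1690771022]]
... * rho(a^-1) = [[-11, -15], [3, 4]]  ->  [[-15077334791, -20811943314], [9198505617, 12697123207]]
... * rho(b^-1) = [[76, -33], [-23, 10]]  ->  [[-667202747894, 289432614963], [407052593131, -176579453291]]
tr = -667202747894 + -176579453291 = -843782201185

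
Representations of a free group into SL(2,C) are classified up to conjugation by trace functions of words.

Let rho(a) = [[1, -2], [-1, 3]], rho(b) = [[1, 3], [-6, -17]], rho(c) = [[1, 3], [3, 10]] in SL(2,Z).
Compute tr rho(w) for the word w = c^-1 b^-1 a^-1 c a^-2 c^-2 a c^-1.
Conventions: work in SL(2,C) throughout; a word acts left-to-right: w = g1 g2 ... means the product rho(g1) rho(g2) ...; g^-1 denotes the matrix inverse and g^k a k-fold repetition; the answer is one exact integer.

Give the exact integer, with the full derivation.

-87822238

rho(c^-1) = [[10, -3], [-3, 1]]
... * rho(b^-1) = [[-17, -3], [6, 1]]  ->  [[-188, -33], [57, 10]]
... * rho(a^-1) = [[3, 2], [1, 1]]  ->  [[-597, -409], [181, 124]]
... * rho(c) = [[1, 3], [3, 10]]  ->  [[-1824, -5881], [553, 1783]]
... * rho(a^-1) = [[3, 2], [1, 1]]  ->  [[-11353, -9529], [3442, 2889]]
... * rho(a^-1) = [[3, 2], [1, 1]]  ->  [[-43588, -32235], [13215, 9773]]
... * rho(c^-1) = [[10, -3], [-3, 1]]  ->  [[-339175, 98529], [102831, -29872]]
... * rho(c^-1) = [[10, -3], [-3, 1]]  ->  [[-3687337, 1116054], [1117926, -338365]]
... * rho(a) = [[1, -2], [-1, 3]]  ->  [[-4803391, 10722836], [1456291, -3250947]]
... * rho(c^-1) = [[10, -3], [-3, 1]]  ->  [[-80202418, 25133009], [24315751, -7619820]]
tr = -80202418 + -7619820 = -87822238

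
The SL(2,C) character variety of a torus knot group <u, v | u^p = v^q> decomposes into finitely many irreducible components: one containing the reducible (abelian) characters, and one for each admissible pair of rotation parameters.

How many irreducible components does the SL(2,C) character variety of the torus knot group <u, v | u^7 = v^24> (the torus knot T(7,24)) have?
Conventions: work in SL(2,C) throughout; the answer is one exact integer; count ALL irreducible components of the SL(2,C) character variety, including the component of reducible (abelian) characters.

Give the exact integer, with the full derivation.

70

For T(7,24): irreducibility forces the central element u^7 = v^24 to one of +I, -I.
So on each irreducible component the traces are pinned: tr(u) = 2*cos(pi*alpha/7) with 1 <= alpha <= 6, tr(v) = 2*cos(pi*beta/24) with 1 <= beta <= 23.
Consistency of u^7 = (-1)^alpha I with v^24 = (-1)^beta I forces alpha = beta (mod 2).
count pairs: odd alpha (3 choices) x odd beta (12), plus even alpha (3) x even beta (11): 3*12 + 3*11 = 69.
Total: 69 irreducible-character components + 1 reducible (abelian) component = 70.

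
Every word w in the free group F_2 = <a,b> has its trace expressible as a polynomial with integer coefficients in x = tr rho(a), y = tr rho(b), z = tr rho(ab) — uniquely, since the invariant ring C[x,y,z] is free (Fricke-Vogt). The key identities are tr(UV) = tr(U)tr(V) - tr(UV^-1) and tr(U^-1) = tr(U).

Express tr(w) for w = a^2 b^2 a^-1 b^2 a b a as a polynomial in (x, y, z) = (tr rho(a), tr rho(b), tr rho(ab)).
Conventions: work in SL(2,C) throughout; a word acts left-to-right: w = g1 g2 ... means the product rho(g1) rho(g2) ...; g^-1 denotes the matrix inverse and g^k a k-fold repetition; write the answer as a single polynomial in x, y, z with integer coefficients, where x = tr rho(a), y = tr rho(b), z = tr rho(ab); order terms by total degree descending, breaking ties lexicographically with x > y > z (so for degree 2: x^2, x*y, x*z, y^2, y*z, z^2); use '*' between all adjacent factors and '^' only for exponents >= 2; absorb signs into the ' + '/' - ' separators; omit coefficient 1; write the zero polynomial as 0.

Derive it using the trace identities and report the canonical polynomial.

x^3*y^3*z^2 - x^4*y^2*z - x^2*y^4*z - x^2*y^2*z^3 + 3*x^2*y^2*z + y^2*z^3 + x^3*y + x*y^3 - x*y*z^2 + x^2*z - y^2*z - 3*x*y - z

next, trace(b a b a) = trace(b a) * trace(b a) - trace(1)   [split at repeated b] = z^2 - 2
trace(b a b) = trace(b) * trace(a b) - trace(a) = y*z - x
and trace(a b a^2 b) = trace(a) * trace(b a b a) - trace(b a b) = x*z^2 - y*z - x
next, trace(a b a) = trace(a) * trace(b a) - trace(b) = x*z - y
trace(a b a^2) = trace(a) * trace(a b a) - trace(a b) = x^2*z - x*y - z
and trace(b a b a^2 b) = trace(b) * trace(a b a^2 b) - trace(a b a^2) = x*y*z^2 - x^2*z - y^2*z + z
next, trace(a b a^2 b^3) = trace(b) * trace(b a b a^2 b) - trace(b a b a^2) = x*y^2*z^2 - x^2*y*z - y^3*z - x*z^2 + 2*y*z + x
next, trace(a b^4 a b a) = trace(b) * trace(a b a^2 b^3) - trace(a b a^2 b^2) = x*y^3*z^2 - x^2*y^2*z - y^4*z - 2*x*y*z^2 + x^2*z + 3*y^2*z + x*y - z
trace(a b a b^2) = trace(b) * trace(a b a b) - trace(a b a) = y*z^2 - x*z - y
next, trace(a b a b^3) = trace(b) * trace(a b a b^2) - trace(a b a b) = y^2*z^2 - x*y*z - y^2 - z^2 + 2
trace(a b^4 a b) = trace(b) * trace(a b a b^3) - trace(a b a b^2) = y^3*z^2 - x*y^2*z - y^3 - 2*y*z^2 + x*z + 3*y
trace(b^2 a b a^3 b^2) = trace(a) * trace(a b^4 a b a) - trace(a b^4 a b) = x^2*y^3*z^2 - x^3*y^2*z - x*y^4*z - 2*x^2*y*z^2 - y^3*z^2 + x^3*z + 4*x*y^2*z + x^2*y + y^3 + 2*y*z^2 - 2*x*z - 3*y
trace(a b a b a b) = trace(b a b a) * trace(b a) - trace(a b)   [split at repeated b] = z^3 - 3*z
next, trace(a b a b^2 a b) = trace(b) * trace(a b a b a b) - trace(a b a b a) = y*z^3 - x*z^2 - 2*y*z + x
next, trace(b a b^2) = trace(b) * trace(b a b) - trace(b a) = y^2*z - x*y - z
next, trace(a b a b^2 a) = trace(a) * trace(b a b^2 a) - trace(b a b^2) = x*y*z^2 - x^2*z - y^2*z + z
trace(b^2 a b^2 a b a) = trace(b) * trace(a b a b^2 a b) - trace(a b a b^2 a) = y^2*z^3 - 2*x*y*z^2 + x^2*z - y^2*z + x*y - z
and trace(b^2) = trace(b) * trace(b) - trace(1) = y^2 - 2
trace(a b^2 a) = trace(a) * trace(b^2 a) - trace(b^2) = x*y*z - x^2 - y^2 + 2
and trace(a b^2 a b^2) = trace(b) * trace(a b^2 a b) - trace(a b^2 a) = y^2*z^2 - 2*x*y*z + x^2 - 2
next, trace(b^2 a b^2 a b) = trace(b) * trace(a b^2 a b^2) - trace(a b^2 a b) = y^3*z^2 - 2*x*y^2*z + x^2*y - y*z^2 + x*z - y
next, trace(b^2 a b^2 a b a^2) = trace(a) * trace(b^2 a b^2 a b a) - trace(b^2 a b^2 a b) = x*y^2*z^3 - 2*x^2*y*z^2 - y^3*z^2 + x^3*z + x*y^2*z + y*z^2 - 2*x*z + y
trace(b^2 a b a^3 b^2 a) = trace(a) * trace(b^2 a b^2 a b a^2) - trace(b^2 a b^2 a b a) = x^2*y^2*z^3 - 2*x^3*y*z^2 - x*y^3*z^2 + x^4*z + x^2*y^2*z - y^2*z^3 + 3*x*y*z^2 - 3*x^2*z + y^2*z + z
trace(a^2 b^2 a^-1 b^2 a b a) = trace(b^2 a b a^3 b^2) * trace(a) - trace(b^2 a b a^3 b^2 a) = x^3*y^3*z^2 - x^4*y^2*z - x^2*y^4*z - x^2*y^2*z^3 + 3*x^2*y^2*z + y^2*z^3 + x^3*y + x*y^3 - x*y*z^2 + x^2*z - y^2*z - 3*x*y - z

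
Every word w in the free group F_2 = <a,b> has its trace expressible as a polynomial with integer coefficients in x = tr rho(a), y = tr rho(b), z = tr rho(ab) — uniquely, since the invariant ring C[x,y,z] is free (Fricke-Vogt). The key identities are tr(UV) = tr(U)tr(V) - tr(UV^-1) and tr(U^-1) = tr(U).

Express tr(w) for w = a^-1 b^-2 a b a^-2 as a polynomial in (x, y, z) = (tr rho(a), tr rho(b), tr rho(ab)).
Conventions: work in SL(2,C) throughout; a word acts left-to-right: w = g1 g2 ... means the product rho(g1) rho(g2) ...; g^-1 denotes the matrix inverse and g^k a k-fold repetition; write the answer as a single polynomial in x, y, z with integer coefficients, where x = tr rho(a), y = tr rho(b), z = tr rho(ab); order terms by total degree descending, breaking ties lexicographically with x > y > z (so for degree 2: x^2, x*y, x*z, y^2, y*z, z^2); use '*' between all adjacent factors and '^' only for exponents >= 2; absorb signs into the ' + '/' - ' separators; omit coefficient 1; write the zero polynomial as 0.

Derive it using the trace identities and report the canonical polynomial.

tr(b^-1 a) = tr(a) tr(b) - tr(a b) = x*y - z
tr(a b a) = tr(a) tr(b a) - tr(b) = x*z - y
next, tr(a b a b) = tr(a b) tr(a b) - tr(1)   [split at repeated a] = z^2 - 2
tr(a b a b^-1) = tr(a b a) tr(b) - tr(a b a b) = x*y*z - y^2 - z^2 + 2
and tr(b^-2 a b a) = tr(a b a b^-1) tr(b) - tr(a b a) = x*y^2*z - y^3 - y*z^2 - x*z + 3*y
tr(b^-2 a b a^-1) = tr(b^-2 a b) tr(a) - tr(b^-2 a b a) = -x*y^2*z + x^2*y + y^3 + y*z^2 - 3*y
tr(a^-2 b^-2 a b) = tr(b^-2 a b a^-1) tr(a) - tr(b^-2 a b) = -x^2*y^2*z + x^3*y + x*y^3 + x*y*z^2 - 4*x*y + z
tr(a^-1 b^-2 a b a^-2) = tr(a^-2 b^-2 a b) tr(a) - tr(a^-2 b^-2 a b a) = -x^3*y^2*z + x^4*y + x^2*y^3 + x^2*y*z^2 + x*y^2*z - 5*x^2*y - y^3 - y*z^2 + x*z + 3*y

-x^3*y^2*z + x^4*y + x^2*y^3 + x^2*y*z^2 + x*y^2*z - 5*x^2*y - y^3 - y*z^2 + x*z + 3*y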